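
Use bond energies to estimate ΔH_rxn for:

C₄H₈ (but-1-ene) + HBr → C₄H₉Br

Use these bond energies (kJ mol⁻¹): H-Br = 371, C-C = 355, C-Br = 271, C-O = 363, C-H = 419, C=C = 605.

ΔH ≈ −69 kJ

Bonds broken (reactants):
  C-C: 2 × 355 = 710
  C-H: 8 × 419 = 3352
  C=C: 1 × 605 = 605
  H-Br: 1 × 371 = 371
  Σ(broken) = 5038 kJ
Bonds formed (products):
  C-Br: 1 × 271 = 271
  C-C: 3 × 355 = 1065
  C-H: 9 × 419 = 3771
  Σ(formed) = 5107 kJ
ΔH = Σ(broken) − Σ(formed) = 5038 − 5107 = −69 kJ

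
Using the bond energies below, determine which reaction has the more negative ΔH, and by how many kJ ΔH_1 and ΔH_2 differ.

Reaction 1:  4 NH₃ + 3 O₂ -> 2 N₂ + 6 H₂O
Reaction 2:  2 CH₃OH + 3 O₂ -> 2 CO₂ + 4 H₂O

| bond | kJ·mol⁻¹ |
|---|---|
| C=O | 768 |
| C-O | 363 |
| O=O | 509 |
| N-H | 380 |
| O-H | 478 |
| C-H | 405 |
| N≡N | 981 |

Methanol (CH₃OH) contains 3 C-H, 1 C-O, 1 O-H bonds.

Reaction 1, by 354 kJ

Reaction 1:
  Bonds broken (reactants):
    N-H: 12 × 380 = 4560
    O=O: 3 × 509 = 1527
    Σ(broken) = 6087 kJ
  Bonds formed (products):
    N≡N: 2 × 981 = 1962
    O-H: 12 × 478 = 5736
    Σ(formed) = 7698 kJ
  ΔH_1 = 6087 − 7698 = −1611 kJ
Reaction 2:
  Bonds broken (reactants):
    C-H: 6 × 405 = 2430
    C-O: 2 × 363 = 726
    O-H: 2 × 478 = 956
    O=O: 3 × 509 = 1527
    Σ(broken) = 5639 kJ
  Bonds formed (products):
    C=O: 4 × 768 = 3072
    O-H: 8 × 478 = 3824
    Σ(formed) = 6896 kJ
  ΔH_2 = 5639 − 6896 = −1257 kJ
ΔH_1 − ΔH_2 = −354 kJ, so reaction 1 has the more negative ΔH; |ΔH_1 − ΔH_2| = 354 kJ.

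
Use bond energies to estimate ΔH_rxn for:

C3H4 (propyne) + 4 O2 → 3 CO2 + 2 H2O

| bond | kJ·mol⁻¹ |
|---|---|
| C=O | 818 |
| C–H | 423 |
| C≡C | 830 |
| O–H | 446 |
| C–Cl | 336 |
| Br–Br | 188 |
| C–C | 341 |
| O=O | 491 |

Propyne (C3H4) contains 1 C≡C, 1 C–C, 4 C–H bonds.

ΔH ≈ −1865 kJ

Bonds broken (reactants):
  C≡C: 1 × 830 = 830
  C–C: 1 × 341 = 341
  C–H: 4 × 423 = 1692
  O=O: 4 × 491 = 1964
  Σ(broken) = 4827 kJ
Bonds formed (products):
  C=O: 6 × 818 = 4908
  O–H: 4 × 446 = 1784
  Σ(formed) = 6692 kJ
ΔH = Σ(broken) − Σ(formed) = 4827 − 6692 = −1865 kJ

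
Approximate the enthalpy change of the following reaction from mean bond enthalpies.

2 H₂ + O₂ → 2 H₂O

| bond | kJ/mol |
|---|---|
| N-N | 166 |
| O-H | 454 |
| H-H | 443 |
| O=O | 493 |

ΔH ≈ −437 kJ

Bonds broken (reactants):
  H-H: 2 × 443 = 886
  O=O: 1 × 493 = 493
  Σ(broken) = 1379 kJ
Bonds formed (products):
  O-H: 4 × 454 = 1816
  Σ(formed) = 1816 kJ
ΔH = Σ(broken) − Σ(formed) = 1379 − 1816 = −437 kJ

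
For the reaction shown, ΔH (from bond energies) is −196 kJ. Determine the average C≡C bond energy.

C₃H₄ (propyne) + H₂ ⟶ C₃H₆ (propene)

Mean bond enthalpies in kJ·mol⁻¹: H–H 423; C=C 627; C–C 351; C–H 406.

D(C≡C) ≈ 820 kJ/mol

Let D be the C≡C bond energy.
Σ(broken) = 1×D + 1×351 + 4×406 + 1×423 = 2398 + D
Σ(formed) = 1×351 + 6×406 + 1×627 = 3414
ΔH = Σ(broken) − Σ(formed) = (2398 + D) − (3414) = −1016 + D
Setting this equal to −196 kJ gives D = 820 kJ/mol.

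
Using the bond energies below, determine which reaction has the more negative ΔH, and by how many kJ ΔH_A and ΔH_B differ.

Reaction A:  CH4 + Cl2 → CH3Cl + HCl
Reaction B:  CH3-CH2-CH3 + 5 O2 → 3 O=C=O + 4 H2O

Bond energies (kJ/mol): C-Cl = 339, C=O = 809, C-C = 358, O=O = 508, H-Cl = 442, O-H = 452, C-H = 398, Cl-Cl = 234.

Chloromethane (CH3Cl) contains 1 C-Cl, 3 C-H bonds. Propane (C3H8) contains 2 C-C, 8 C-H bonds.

Reaction A:
  Bonds broken (reactants):
    C-H: 4 × 398 = 1592
    Cl-Cl: 1 × 234 = 234
    Σ(broken) = 1826 kJ
  Bonds formed (products):
    C-Cl: 1 × 339 = 339
    C-H: 3 × 398 = 1194
    H-Cl: 1 × 442 = 442
    Σ(formed) = 1975 kJ
  ΔH_A = 1826 − 1975 = −149 kJ
Reaction B:
  Bonds broken (reactants):
    C-C: 2 × 358 = 716
    C-H: 8 × 398 = 3184
    O=O: 5 × 508 = 2540
    Σ(broken) = 6440 kJ
  Bonds formed (products):
    C=O: 6 × 809 = 4854
    O-H: 8 × 452 = 3616
    Σ(formed) = 8470 kJ
  ΔH_B = 6440 − 8470 = −2030 kJ
ΔH_A − ΔH_B = +1881 kJ, so reaction B has the more negative ΔH; |ΔH_A − ΔH_B| = 1881 kJ.

Reaction B, by 1881 kJ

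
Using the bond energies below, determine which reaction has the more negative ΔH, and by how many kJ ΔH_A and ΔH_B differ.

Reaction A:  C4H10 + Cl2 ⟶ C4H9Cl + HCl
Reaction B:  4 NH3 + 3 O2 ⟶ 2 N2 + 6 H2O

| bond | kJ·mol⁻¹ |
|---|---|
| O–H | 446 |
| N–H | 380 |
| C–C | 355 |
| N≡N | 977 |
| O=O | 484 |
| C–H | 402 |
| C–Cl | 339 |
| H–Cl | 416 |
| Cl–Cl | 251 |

Reaction B, by 1192 kJ

Reaction A:
  Bonds broken (reactants):
    C–C: 3 × 355 = 1065
    C–H: 10 × 402 = 4020
    Cl–Cl: 1 × 251 = 251
    Σ(broken) = 5336 kJ
  Bonds formed (products):
    C–C: 3 × 355 = 1065
    C–Cl: 1 × 339 = 339
    C–H: 9 × 402 = 3618
    H–Cl: 1 × 416 = 416
    Σ(formed) = 5438 kJ
  ΔH_A = 5336 − 5438 = −102 kJ
Reaction B:
  Bonds broken (reactants):
    N–H: 12 × 380 = 4560
    O=O: 3 × 484 = 1452
    Σ(broken) = 6012 kJ
  Bonds formed (products):
    N≡N: 2 × 977 = 1954
    O–H: 12 × 446 = 5352
    Σ(formed) = 7306 kJ
  ΔH_B = 6012 − 7306 = −1294 kJ
ΔH_A − ΔH_B = +1192 kJ, so reaction B has the more negative ΔH; |ΔH_A − ΔH_B| = 1192 kJ.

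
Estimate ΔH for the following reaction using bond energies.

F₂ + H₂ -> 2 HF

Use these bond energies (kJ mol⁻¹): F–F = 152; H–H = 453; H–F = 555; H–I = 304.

Bonds broken (reactants):
  F–F: 1 × 152 = 152
  H–H: 1 × 453 = 453
  Σ(broken) = 605 kJ
Bonds formed (products):
  H–F: 2 × 555 = 1110
  Σ(formed) = 1110 kJ
ΔH = Σ(broken) − Σ(formed) = 605 − 1110 = −505 kJ

ΔH ≈ −505 kJ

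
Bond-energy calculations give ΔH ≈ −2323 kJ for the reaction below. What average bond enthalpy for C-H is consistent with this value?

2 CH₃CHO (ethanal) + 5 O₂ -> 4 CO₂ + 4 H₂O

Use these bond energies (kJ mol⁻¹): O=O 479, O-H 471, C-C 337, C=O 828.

Let D be the C-H bond energy.
Σ(broken) = 2×337 + 8×D + 2×828 + 5×479 = 4725 + 8D
Σ(formed) = 8×828 + 8×471 = 10392
ΔH = Σ(broken) − Σ(formed) = (4725 + 8D) − (10392) = −5667 + 8D
Setting this equal to −2323 kJ gives 8D = 3344, so D = 418 kJ/mol.

D(C-H) ≈ 418 kJ/mol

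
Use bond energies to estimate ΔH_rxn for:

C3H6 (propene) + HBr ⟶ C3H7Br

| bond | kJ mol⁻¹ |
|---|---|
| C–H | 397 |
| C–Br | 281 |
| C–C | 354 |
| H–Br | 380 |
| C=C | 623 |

ΔH ≈ −29 kJ

Bonds broken (reactants):
  C–C: 1 × 354 = 354
  C–H: 6 × 397 = 2382
  C=C: 1 × 623 = 623
  H–Br: 1 × 380 = 380
  Σ(broken) = 3739 kJ
Bonds formed (products):
  C–Br: 1 × 281 = 281
  C–C: 2 × 354 = 708
  C–H: 7 × 397 = 2779
  Σ(formed) = 3768 kJ
ΔH = Σ(broken) − Σ(formed) = 3739 − 3768 = −29 kJ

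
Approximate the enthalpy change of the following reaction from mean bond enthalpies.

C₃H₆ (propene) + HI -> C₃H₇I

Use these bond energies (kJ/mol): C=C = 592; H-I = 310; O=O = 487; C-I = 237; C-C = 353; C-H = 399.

ΔH ≈ −87 kJ

Bonds broken (reactants):
  C-C: 1 × 353 = 353
  C-H: 6 × 399 = 2394
  C=C: 1 × 592 = 592
  H-I: 1 × 310 = 310
  Σ(broken) = 3649 kJ
Bonds formed (products):
  C-C: 2 × 353 = 706
  C-H: 7 × 399 = 2793
  C-I: 1 × 237 = 237
  Σ(formed) = 3736 kJ
ΔH = Σ(broken) − Σ(formed) = 3649 − 3736 = −87 kJ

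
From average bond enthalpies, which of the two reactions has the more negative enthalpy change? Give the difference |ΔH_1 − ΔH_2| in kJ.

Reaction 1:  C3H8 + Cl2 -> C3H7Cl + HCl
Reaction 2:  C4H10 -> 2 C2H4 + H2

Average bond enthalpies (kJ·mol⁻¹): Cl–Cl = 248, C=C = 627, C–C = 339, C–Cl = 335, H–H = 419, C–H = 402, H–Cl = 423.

Reaction 1:
  Bonds broken (reactants):
    C–C: 2 × 339 = 678
    C–H: 8 × 402 = 3216
    Cl–Cl: 1 × 248 = 248
    Σ(broken) = 4142 kJ
  Bonds formed (products):
    C–C: 2 × 339 = 678
    C–Cl: 1 × 335 = 335
    C–H: 7 × 402 = 2814
    H–Cl: 1 × 423 = 423
    Σ(formed) = 4250 kJ
  ΔH_1 = 4142 − 4250 = −108 kJ
Reaction 2:
  Bonds broken (reactants):
    C–C: 3 × 339 = 1017
    C–H: 10 × 402 = 4020
    Σ(broken) = 5037 kJ
  Bonds formed (products):
    C–H: 8 × 402 = 3216
    C=C: 2 × 627 = 1254
    H–H: 1 × 419 = 419
    Σ(formed) = 4889 kJ
  ΔH_2 = 5037 − 4889 = +148 kJ
ΔH_1 − ΔH_2 = −256 kJ, so reaction 1 has the more negative ΔH; |ΔH_1 − ΔH_2| = 256 kJ.

Reaction 1, by 256 kJ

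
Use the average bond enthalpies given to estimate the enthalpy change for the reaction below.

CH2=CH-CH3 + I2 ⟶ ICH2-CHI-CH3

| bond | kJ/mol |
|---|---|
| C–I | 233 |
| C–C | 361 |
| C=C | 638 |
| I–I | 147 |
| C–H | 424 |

Bonds broken (reactants):
  C–C: 1 × 361 = 361
  C–H: 6 × 424 = 2544
  C=C: 1 × 638 = 638
  I–I: 1 × 147 = 147
  Σ(broken) = 3690 kJ
Bonds formed (products):
  C–C: 2 × 361 = 722
  C–H: 6 × 424 = 2544
  C–I: 2 × 233 = 466
  Σ(formed) = 3732 kJ
ΔH = Σ(broken) − Σ(formed) = 3690 − 3732 = −42 kJ

ΔH ≈ −42 kJ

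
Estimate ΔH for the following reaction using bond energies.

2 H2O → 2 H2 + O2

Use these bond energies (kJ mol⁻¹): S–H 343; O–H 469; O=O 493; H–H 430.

Bonds broken (reactants):
  O–H: 4 × 469 = 1876
  Σ(broken) = 1876 kJ
Bonds formed (products):
  H–H: 2 × 430 = 860
  O=O: 1 × 493 = 493
  Σ(formed) = 1353 kJ
ΔH = Σ(broken) − Σ(formed) = 1876 − 1353 = +523 kJ

ΔH ≈ +523 kJ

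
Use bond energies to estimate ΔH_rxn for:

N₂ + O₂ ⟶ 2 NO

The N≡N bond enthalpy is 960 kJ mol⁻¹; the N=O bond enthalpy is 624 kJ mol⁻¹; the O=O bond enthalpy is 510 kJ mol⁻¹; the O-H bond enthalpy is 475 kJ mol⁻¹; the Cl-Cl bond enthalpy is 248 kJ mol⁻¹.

ΔH ≈ +222 kJ

Bonds broken (reactants):
  N≡N: 1 × 960 = 960
  O=O: 1 × 510 = 510
  Σ(broken) = 1470 kJ
Bonds formed (products):
  N=O: 2 × 624 = 1248
  Σ(formed) = 1248 kJ
ΔH = Σ(broken) − Σ(formed) = 1470 − 1248 = +222 kJ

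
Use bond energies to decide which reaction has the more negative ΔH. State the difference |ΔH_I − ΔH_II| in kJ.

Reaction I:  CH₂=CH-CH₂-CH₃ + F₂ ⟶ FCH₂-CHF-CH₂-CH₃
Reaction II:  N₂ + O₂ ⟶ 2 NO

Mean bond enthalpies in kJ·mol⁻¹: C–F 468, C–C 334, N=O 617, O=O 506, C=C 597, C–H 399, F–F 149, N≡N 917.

Reaction I, by 713 kJ

Reaction I:
  Bonds broken (reactants):
    C–C: 2 × 334 = 668
    C–H: 8 × 399 = 3192
    C=C: 1 × 597 = 597
    F–F: 1 × 149 = 149
    Σ(broken) = 4606 kJ
  Bonds formed (products):
    C–C: 3 × 334 = 1002
    C–F: 2 × 468 = 936
    C–H: 8 × 399 = 3192
    Σ(formed) = 5130 kJ
  ΔH_I = 4606 − 5130 = −524 kJ
Reaction II:
  Bonds broken (reactants):
    N≡N: 1 × 917 = 917
    O=O: 1 × 506 = 506
    Σ(broken) = 1423 kJ
  Bonds formed (products):
    N=O: 2 × 617 = 1234
    Σ(formed) = 1234 kJ
  ΔH_II = 1423 − 1234 = +189 kJ
ΔH_I − ΔH_II = −713 kJ, so reaction I has the more negative ΔH; |ΔH_I − ΔH_II| = 713 kJ.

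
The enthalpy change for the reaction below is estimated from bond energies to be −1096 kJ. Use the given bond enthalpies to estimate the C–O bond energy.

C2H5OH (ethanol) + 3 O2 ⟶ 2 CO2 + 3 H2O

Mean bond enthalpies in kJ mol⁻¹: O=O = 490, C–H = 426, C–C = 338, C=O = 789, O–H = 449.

D(C–O) ≈ 367 kJ/mol

Let D be the C–O bond energy.
Σ(broken) = 1×338 + 5×426 + 1×D + 1×449 + 3×490 = 4387 + D
Σ(formed) = 4×789 + 6×449 = 5850
ΔH = Σ(broken) − Σ(formed) = (4387 + D) − (5850) = −1463 + D
Setting this equal to −1096 kJ gives D = 367 kJ/mol.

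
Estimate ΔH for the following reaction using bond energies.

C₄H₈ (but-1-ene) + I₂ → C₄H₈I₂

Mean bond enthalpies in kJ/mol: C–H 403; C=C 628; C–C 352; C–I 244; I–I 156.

Bonds broken (reactants):
  C–C: 2 × 352 = 704
  C–H: 8 × 403 = 3224
  C=C: 1 × 628 = 628
  I–I: 1 × 156 = 156
  Σ(broken) = 4712 kJ
Bonds formed (products):
  C–C: 3 × 352 = 1056
  C–H: 8 × 403 = 3224
  C–I: 2 × 244 = 488
  Σ(formed) = 4768 kJ
ΔH = Σ(broken) − Σ(formed) = 4712 − 4768 = −56 kJ

ΔH ≈ −56 kJ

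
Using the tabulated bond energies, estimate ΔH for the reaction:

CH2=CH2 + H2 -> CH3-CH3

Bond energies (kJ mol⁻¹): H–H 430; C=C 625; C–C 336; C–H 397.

Bonds broken (reactants):
  C–H: 4 × 397 = 1588
  C=C: 1 × 625 = 625
  H–H: 1 × 430 = 430
  Σ(broken) = 2643 kJ
Bonds formed (products):
  C–C: 1 × 336 = 336
  C–H: 6 × 397 = 2382
  Σ(formed) = 2718 kJ
ΔH = Σ(broken) − Σ(formed) = 2643 − 2718 = −75 kJ

ΔH ≈ −75 kJ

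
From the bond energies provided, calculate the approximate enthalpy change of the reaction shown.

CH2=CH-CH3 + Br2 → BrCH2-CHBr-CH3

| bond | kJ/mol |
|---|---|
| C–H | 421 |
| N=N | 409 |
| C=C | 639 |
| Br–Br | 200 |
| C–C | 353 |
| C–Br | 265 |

ΔH ≈ −44 kJ

Bonds broken (reactants):
  Br–Br: 1 × 200 = 200
  C–C: 1 × 353 = 353
  C–H: 6 × 421 = 2526
  C=C: 1 × 639 = 639
  Σ(broken) = 3718 kJ
Bonds formed (products):
  C–Br: 2 × 265 = 530
  C–C: 2 × 353 = 706
  C–H: 6 × 421 = 2526
  Σ(formed) = 3762 kJ
ΔH = Σ(broken) − Σ(formed) = 3718 − 3762 = −44 kJ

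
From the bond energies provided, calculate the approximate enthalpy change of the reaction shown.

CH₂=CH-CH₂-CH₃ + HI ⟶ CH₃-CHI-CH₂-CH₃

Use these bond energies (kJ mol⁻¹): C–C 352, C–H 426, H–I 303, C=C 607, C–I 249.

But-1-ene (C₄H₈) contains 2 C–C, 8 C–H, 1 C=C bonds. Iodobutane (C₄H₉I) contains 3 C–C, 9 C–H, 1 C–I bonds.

Bonds broken (reactants):
  C–C: 2 × 352 = 704
  C–H: 8 × 426 = 3408
  C=C: 1 × 607 = 607
  H–I: 1 × 303 = 303
  Σ(broken) = 5022 kJ
Bonds formed (products):
  C–C: 3 × 352 = 1056
  C–H: 9 × 426 = 3834
  C–I: 1 × 249 = 249
  Σ(formed) = 5139 kJ
ΔH = Σ(broken) − Σ(formed) = 5022 − 5139 = −117 kJ

ΔH ≈ −117 kJ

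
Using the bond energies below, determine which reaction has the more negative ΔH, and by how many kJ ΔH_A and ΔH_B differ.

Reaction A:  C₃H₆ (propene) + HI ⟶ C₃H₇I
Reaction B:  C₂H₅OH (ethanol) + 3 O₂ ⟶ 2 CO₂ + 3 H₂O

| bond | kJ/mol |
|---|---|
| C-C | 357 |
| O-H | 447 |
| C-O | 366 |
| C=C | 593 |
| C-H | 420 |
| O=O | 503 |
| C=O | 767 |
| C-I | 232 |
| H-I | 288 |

Reaction B, by 843 kJ

Reaction A:
  Bonds broken (reactants):
    C-C: 1 × 357 = 357
    C-H: 6 × 420 = 2520
    C=C: 1 × 593 = 593
    H-I: 1 × 288 = 288
    Σ(broken) = 3758 kJ
  Bonds formed (products):
    C-C: 2 × 357 = 714
    C-H: 7 × 420 = 2940
    C-I: 1 × 232 = 232
    Σ(formed) = 3886 kJ
  ΔH_A = 3758 − 3886 = −128 kJ
Reaction B:
  Bonds broken (reactants):
    C-C: 1 × 357 = 357
    C-H: 5 × 420 = 2100
    C-O: 1 × 366 = 366
    O-H: 1 × 447 = 447
    O=O: 3 × 503 = 1509
    Σ(broken) = 4779 kJ
  Bonds formed (products):
    C=O: 4 × 767 = 3068
    O-H: 6 × 447 = 2682
    Σ(formed) = 5750 kJ
  ΔH_B = 4779 − 5750 = −971 kJ
ΔH_A − ΔH_B = +843 kJ, so reaction B has the more negative ΔH; |ΔH_A − ΔH_B| = 843 kJ.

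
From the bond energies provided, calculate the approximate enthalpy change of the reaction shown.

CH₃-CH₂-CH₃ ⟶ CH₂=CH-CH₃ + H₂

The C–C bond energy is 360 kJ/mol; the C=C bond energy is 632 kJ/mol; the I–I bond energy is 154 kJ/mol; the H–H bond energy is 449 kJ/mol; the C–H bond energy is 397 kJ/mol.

Bonds broken (reactants):
  C–C: 2 × 360 = 720
  C–H: 8 × 397 = 3176
  Σ(broken) = 3896 kJ
Bonds formed (products):
  C–C: 1 × 360 = 360
  C–H: 6 × 397 = 2382
  C=C: 1 × 632 = 632
  H–H: 1 × 449 = 449
  Σ(formed) = 3823 kJ
ΔH = Σ(broken) − Σ(formed) = 3896 − 3823 = +73 kJ

ΔH ≈ +73 kJ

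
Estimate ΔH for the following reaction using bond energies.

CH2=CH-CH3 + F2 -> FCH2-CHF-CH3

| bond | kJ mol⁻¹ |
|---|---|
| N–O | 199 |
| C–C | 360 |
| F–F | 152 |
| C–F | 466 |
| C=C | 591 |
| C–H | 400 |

ΔH ≈ −549 kJ

Bonds broken (reactants):
  C–C: 1 × 360 = 360
  C–H: 6 × 400 = 2400
  C=C: 1 × 591 = 591
  F–F: 1 × 152 = 152
  Σ(broken) = 3503 kJ
Bonds formed (products):
  C–C: 2 × 360 = 720
  C–F: 2 × 466 = 932
  C–H: 6 × 400 = 2400
  Σ(formed) = 4052 kJ
ΔH = Σ(broken) − Σ(formed) = 3503 − 4052 = −549 kJ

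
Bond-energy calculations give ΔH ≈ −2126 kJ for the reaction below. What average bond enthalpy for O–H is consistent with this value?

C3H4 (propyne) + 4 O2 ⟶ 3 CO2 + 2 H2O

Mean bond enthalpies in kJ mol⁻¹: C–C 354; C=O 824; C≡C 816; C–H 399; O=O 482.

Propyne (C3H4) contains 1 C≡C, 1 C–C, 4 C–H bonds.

D(O–H) ≈ 469 kJ/mol

Let D be the O–H bond energy.
Σ(broken) = 1×816 + 1×354 + 4×399 + 4×482 = 4694
Σ(formed) = 6×824 + 4×D = 4944 + 4D
ΔH = Σ(broken) − Σ(formed) = (4694) − (4944 + 4D) = −250 − 4D
Setting this equal to −2126 kJ gives 4D = 1876, so D = 469 kJ/mol.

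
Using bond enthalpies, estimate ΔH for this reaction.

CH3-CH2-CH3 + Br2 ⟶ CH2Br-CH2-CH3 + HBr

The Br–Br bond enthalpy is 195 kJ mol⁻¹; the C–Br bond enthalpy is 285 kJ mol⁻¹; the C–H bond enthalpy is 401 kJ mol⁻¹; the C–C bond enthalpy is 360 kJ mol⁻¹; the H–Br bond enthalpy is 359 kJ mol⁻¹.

ΔH ≈ −48 kJ

Bonds broken (reactants):
  Br–Br: 1 × 195 = 195
  C–C: 2 × 360 = 720
  C–H: 8 × 401 = 3208
  Σ(broken) = 4123 kJ
Bonds formed (products):
  C–Br: 1 × 285 = 285
  C–C: 2 × 360 = 720
  C–H: 7 × 401 = 2807
  H–Br: 1 × 359 = 359
  Σ(formed) = 4171 kJ
ΔH = Σ(broken) − Σ(formed) = 4123 − 4171 = −48 kJ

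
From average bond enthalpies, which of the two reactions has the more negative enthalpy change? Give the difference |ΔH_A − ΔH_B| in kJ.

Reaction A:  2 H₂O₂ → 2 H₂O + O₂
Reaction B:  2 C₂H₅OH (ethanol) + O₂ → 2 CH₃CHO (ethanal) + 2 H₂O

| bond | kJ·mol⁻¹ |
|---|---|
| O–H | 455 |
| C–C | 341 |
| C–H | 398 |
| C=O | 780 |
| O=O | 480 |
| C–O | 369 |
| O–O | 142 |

Reaction A:
  Bonds broken (reactants):
    O–H: 4 × 455 = 1820
    O–O: 2 × 142 = 284
    Σ(broken) = 2104 kJ
  Bonds formed (products):
    O–H: 4 × 455 = 1820
    O=O: 1 × 480 = 480
    Σ(formed) = 2300 kJ
  ΔH_A = 2104 − 2300 = −196 kJ
Reaction B:
  Bonds broken (reactants):
    C–C: 2 × 341 = 682
    C–H: 10 × 398 = 3980
    C–O: 2 × 369 = 738
    O–H: 2 × 455 = 910
    O=O: 1 × 480 = 480
    Σ(broken) = 6790 kJ
  Bonds formed (products):
    C–C: 2 × 341 = 682
    C–H: 8 × 398 = 3184
    C=O: 2 × 780 = 1560
    O–H: 4 × 455 = 1820
    Σ(formed) = 7246 kJ
  ΔH_B = 6790 − 7246 = −456 kJ
ΔH_A − ΔH_B = +260 kJ, so reaction B has the more negative ΔH; |ΔH_A − ΔH_B| = 260 kJ.

Reaction B, by 260 kJ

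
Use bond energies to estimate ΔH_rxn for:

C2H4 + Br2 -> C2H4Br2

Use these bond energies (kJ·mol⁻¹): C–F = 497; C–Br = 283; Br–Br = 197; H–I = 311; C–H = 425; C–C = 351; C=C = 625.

ΔH ≈ −95 kJ

Bonds broken (reactants):
  Br–Br: 1 × 197 = 197
  C–H: 4 × 425 = 1700
  C=C: 1 × 625 = 625
  Σ(broken) = 2522 kJ
Bonds formed (products):
  C–Br: 2 × 283 = 566
  C–C: 1 × 351 = 351
  C–H: 4 × 425 = 1700
  Σ(formed) = 2617 kJ
ΔH = Σ(broken) − Σ(formed) = 2522 − 2617 = −95 kJ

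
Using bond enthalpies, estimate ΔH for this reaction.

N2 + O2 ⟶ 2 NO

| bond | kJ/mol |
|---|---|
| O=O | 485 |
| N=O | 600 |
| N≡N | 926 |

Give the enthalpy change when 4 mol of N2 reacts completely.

Bonds broken (reactants):
  N≡N: 1 × 926 = 926
  O=O: 1 × 485 = 485
  Σ(broken) = 1411 kJ
Bonds formed (products):
  N=O: 2 × 600 = 1200
  Σ(formed) = 1200 kJ
ΔH = Σ(broken) − Σ(formed) = 1411 − 1200 = +211 kJ
For 4× the reaction as written: 4 × (+211) = +844 kJ

ΔH = +844 kJ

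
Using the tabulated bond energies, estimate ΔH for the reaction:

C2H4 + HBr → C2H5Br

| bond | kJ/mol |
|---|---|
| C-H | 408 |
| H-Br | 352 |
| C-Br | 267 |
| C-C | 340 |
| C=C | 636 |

Bonds broken (reactants):
  C-H: 4 × 408 = 1632
  C=C: 1 × 636 = 636
  H-Br: 1 × 352 = 352
  Σ(broken) = 2620 kJ
Bonds formed (products):
  C-Br: 1 × 267 = 267
  C-C: 1 × 340 = 340
  C-H: 5 × 408 = 2040
  Σ(formed) = 2647 kJ
ΔH = Σ(broken) − Σ(formed) = 2620 − 2647 = −27 kJ

ΔH ≈ −27 kJ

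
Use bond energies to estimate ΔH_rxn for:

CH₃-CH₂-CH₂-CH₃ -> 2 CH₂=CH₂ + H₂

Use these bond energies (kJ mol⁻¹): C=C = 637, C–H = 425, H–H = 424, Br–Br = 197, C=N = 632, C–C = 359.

ΔH ≈ +229 kJ

Bonds broken (reactants):
  C–C: 3 × 359 = 1077
  C–H: 10 × 425 = 4250
  Σ(broken) = 5327 kJ
Bonds formed (products):
  C–H: 8 × 425 = 3400
  C=C: 2 × 637 = 1274
  H–H: 1 × 424 = 424
  Σ(formed) = 5098 kJ
ΔH = Σ(broken) − Σ(formed) = 5327 − 5098 = +229 kJ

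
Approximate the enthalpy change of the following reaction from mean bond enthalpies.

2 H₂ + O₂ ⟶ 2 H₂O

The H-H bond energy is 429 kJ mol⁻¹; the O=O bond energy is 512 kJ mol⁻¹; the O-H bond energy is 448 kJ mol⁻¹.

Bonds broken (reactants):
  H-H: 2 × 429 = 858
  O=O: 1 × 512 = 512
  Σ(broken) = 1370 kJ
Bonds formed (products):
  O-H: 4 × 448 = 1792
  Σ(formed) = 1792 kJ
ΔH = Σ(broken) − Σ(formed) = 1370 − 1792 = −422 kJ

ΔH ≈ −422 kJ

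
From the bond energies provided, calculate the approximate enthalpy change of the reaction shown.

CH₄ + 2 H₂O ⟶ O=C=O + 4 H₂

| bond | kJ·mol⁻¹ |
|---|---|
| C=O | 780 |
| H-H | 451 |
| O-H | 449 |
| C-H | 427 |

ΔH ≈ +140 kJ

Bonds broken (reactants):
  C-H: 4 × 427 = 1708
  O-H: 4 × 449 = 1796
  Σ(broken) = 3504 kJ
Bonds formed (products):
  C=O: 2 × 780 = 1560
  H-H: 4 × 451 = 1804
  Σ(formed) = 3364 kJ
ΔH = Σ(broken) − Σ(formed) = 3504 − 3364 = +140 kJ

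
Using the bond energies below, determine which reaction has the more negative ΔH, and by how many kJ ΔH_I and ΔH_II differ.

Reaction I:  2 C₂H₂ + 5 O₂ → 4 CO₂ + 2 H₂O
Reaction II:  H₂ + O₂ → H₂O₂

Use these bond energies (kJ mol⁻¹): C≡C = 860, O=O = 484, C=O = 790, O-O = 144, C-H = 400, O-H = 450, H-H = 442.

Reaction I, by 2262 kJ

Reaction I:
  Bonds broken (reactants):
    C≡C: 2 × 860 = 1720
    C-H: 4 × 400 = 1600
    O=O: 5 × 484 = 2420
    Σ(broken) = 5740 kJ
  Bonds formed (products):
    C=O: 8 × 790 = 6320
    O-H: 4 × 450 = 1800
    Σ(formed) = 8120 kJ
  ΔH_I = 5740 − 8120 = −2380 kJ
Reaction II:
  Bonds broken (reactants):
    H-H: 1 × 442 = 442
    O=O: 1 × 484 = 484
    Σ(broken) = 926 kJ
  Bonds formed (products):
    O-H: 2 × 450 = 900
    O-O: 1 × 144 = 144
    Σ(formed) = 1044 kJ
  ΔH_II = 926 − 1044 = −118 kJ
ΔH_I − ΔH_II = −2262 kJ, so reaction I has the more negative ΔH; |ΔH_I − ΔH_II| = 2262 kJ.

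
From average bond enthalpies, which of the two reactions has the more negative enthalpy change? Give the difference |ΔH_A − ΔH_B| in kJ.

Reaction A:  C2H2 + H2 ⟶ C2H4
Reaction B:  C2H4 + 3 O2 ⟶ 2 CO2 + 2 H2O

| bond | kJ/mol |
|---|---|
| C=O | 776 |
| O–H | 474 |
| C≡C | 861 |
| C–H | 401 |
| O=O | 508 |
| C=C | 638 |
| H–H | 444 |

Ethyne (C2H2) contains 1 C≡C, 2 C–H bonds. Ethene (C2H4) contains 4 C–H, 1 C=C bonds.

Reaction B, by 1099 kJ

Reaction A:
  Bonds broken (reactants):
    C≡C: 1 × 861 = 861
    C–H: 2 × 401 = 802
    H–H: 1 × 444 = 444
    Σ(broken) = 2107 kJ
  Bonds formed (products):
    C–H: 4 × 401 = 1604
    C=C: 1 × 638 = 638
    Σ(formed) = 2242 kJ
  ΔH_A = 2107 − 2242 = −135 kJ
Reaction B:
  Bonds broken (reactants):
    C–H: 4 × 401 = 1604
    C=C: 1 × 638 = 638
    O=O: 3 × 508 = 1524
    Σ(broken) = 3766 kJ
  Bonds formed (products):
    C=O: 4 × 776 = 3104
    O–H: 4 × 474 = 1896
    Σ(formed) = 5000 kJ
  ΔH_B = 3766 − 5000 = −1234 kJ
ΔH_A − ΔH_B = +1099 kJ, so reaction B has the more negative ΔH; |ΔH_A − ΔH_B| = 1099 kJ.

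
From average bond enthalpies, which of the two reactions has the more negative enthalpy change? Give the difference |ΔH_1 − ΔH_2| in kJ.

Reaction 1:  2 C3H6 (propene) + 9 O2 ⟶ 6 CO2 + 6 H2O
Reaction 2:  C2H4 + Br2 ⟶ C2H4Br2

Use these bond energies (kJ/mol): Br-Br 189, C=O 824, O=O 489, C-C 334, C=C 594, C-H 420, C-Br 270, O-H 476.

Reaction 1, by 4212 kJ

Reaction 1:
  Bonds broken (reactants):
    C-C: 2 × 334 = 668
    C-H: 12 × 420 = 5040
    C=C: 2 × 594 = 1188
    O=O: 9 × 489 = 4401
    Σ(broken) = 11297 kJ
  Bonds formed (products):
    C=O: 12 × 824 = 9888
    O-H: 12 × 476 = 5712
    Σ(formed) = 15600 kJ
  ΔH_1 = 11297 − 15600 = −4303 kJ
Reaction 2:
  Bonds broken (reactants):
    Br-Br: 1 × 189 = 189
    C-H: 4 × 420 = 1680
    C=C: 1 × 594 = 594
    Σ(broken) = 2463 kJ
  Bonds formed (products):
    C-Br: 2 × 270 = 540
    C-C: 1 × 334 = 334
    C-H: 4 × 420 = 1680
    Σ(formed) = 2554 kJ
  ΔH_2 = 2463 − 2554 = −91 kJ
ΔH_1 − ΔH_2 = −4212 kJ, so reaction 1 has the more negative ΔH; |ΔH_1 − ΔH_2| = 4212 kJ.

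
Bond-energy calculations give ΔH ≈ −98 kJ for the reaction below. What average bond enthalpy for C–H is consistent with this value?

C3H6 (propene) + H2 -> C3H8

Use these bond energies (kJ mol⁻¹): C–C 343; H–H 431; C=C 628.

Let D be the C–H bond energy.
Σ(broken) = 1×343 + 6×D + 1×628 + 1×431 = 1402 + 6D
Σ(formed) = 2×343 + 8×D = 686 + 8D
ΔH = Σ(broken) − Σ(formed) = (1402 + 6D) − (686 + 8D) = +716 − 2D
Setting this equal to −98 kJ gives 2D = 814, so D = 407 kJ/mol.

D(C–H) ≈ 407 kJ/mol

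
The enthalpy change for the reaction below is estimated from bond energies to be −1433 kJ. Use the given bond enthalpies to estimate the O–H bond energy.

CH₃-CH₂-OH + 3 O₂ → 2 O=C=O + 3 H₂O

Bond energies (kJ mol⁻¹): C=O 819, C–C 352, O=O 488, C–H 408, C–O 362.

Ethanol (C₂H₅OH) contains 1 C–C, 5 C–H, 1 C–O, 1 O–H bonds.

Let D be the O–H bond energy.
Σ(broken) = 1×352 + 5×408 + 1×362 + 1×D + 3×488 = 4218 + D
Σ(formed) = 4×819 + 6×D = 3276 + 6D
ΔH = Σ(broken) − Σ(formed) = (4218 + D) − (3276 + 6D) = +942 − 5D
Setting this equal to −1433 kJ gives 5D = 2375, so D = 475 kJ/mol.

D(O–H) ≈ 475 kJ/mol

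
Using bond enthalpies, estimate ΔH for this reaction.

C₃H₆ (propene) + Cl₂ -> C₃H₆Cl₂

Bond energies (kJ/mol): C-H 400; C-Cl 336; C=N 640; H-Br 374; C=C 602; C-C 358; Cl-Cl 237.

ΔH ≈ −191 kJ

Bonds broken (reactants):
  C-C: 1 × 358 = 358
  C-H: 6 × 400 = 2400
  C=C: 1 × 602 = 602
  Cl-Cl: 1 × 237 = 237
  Σ(broken) = 3597 kJ
Bonds formed (products):
  C-C: 2 × 358 = 716
  C-Cl: 2 × 336 = 672
  C-H: 6 × 400 = 2400
  Σ(formed) = 3788 kJ
ΔH = Σ(broken) − Σ(formed) = 3597 − 3788 = −191 kJ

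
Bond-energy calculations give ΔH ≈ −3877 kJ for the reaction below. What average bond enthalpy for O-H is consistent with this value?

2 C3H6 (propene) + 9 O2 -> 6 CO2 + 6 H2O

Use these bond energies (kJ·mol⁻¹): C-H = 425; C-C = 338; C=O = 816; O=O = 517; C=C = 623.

D(O-H) ≈ 480 kJ/mol

Let D be the O-H bond energy.
Σ(broken) = 2×338 + 12×425 + 2×623 + 9×517 = 11675
Σ(formed) = 12×816 + 12×D = 9792 + 12D
ΔH = Σ(broken) − Σ(formed) = (11675) − (9792 + 12D) = +1883 − 12D
Setting this equal to −3877 kJ gives 12D = 5760, so D = 480 kJ/mol.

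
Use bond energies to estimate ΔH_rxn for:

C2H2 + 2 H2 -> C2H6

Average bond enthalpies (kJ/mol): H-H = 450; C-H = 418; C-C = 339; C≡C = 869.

Bonds broken (reactants):
  C≡C: 1 × 869 = 869
  C-H: 2 × 418 = 836
  H-H: 2 × 450 = 900
  Σ(broken) = 2605 kJ
Bonds formed (products):
  C-C: 1 × 339 = 339
  C-H: 6 × 418 = 2508
  Σ(formed) = 2847 kJ
ΔH = Σ(broken) − Σ(formed) = 2605 − 2847 = −242 kJ

ΔH ≈ −242 kJ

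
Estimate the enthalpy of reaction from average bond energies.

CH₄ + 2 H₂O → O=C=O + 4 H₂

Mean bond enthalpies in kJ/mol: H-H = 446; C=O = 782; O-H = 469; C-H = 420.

Bonds broken (reactants):
  C-H: 4 × 420 = 1680
  O-H: 4 × 469 = 1876
  Σ(broken) = 3556 kJ
Bonds formed (products):
  C=O: 2 × 782 = 1564
  H-H: 4 × 446 = 1784
  Σ(formed) = 3348 kJ
ΔH = Σ(broken) − Σ(formed) = 3556 − 3348 = +208 kJ

ΔH ≈ +208 kJ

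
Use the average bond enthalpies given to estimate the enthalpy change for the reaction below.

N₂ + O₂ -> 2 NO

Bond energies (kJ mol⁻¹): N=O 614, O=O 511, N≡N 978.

Bonds broken (reactants):
  N≡N: 1 × 978 = 978
  O=O: 1 × 511 = 511
  Σ(broken) = 1489 kJ
Bonds formed (products):
  N=O: 2 × 614 = 1228
  Σ(formed) = 1228 kJ
ΔH = Σ(broken) − Σ(formed) = 1489 − 1228 = +261 kJ

ΔH ≈ +261 kJ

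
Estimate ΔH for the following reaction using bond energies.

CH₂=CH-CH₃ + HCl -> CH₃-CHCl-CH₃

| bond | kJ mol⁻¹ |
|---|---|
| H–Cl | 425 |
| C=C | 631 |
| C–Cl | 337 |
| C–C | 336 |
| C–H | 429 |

ΔH ≈ −46 kJ

Bonds broken (reactants):
  C–C: 1 × 336 = 336
  C–H: 6 × 429 = 2574
  C=C: 1 × 631 = 631
  H–Cl: 1 × 425 = 425
  Σ(broken) = 3966 kJ
Bonds formed (products):
  C–C: 2 × 336 = 672
  C–Cl: 1 × 337 = 337
  C–H: 7 × 429 = 3003
  Σ(formed) = 4012 kJ
ΔH = Σ(broken) − Σ(formed) = 3966 − 4012 = −46 kJ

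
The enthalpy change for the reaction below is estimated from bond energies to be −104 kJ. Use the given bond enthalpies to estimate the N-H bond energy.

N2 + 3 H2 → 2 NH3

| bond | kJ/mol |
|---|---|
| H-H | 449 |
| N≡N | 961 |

D(N-H) ≈ 402 kJ/mol

Let D be the N-H bond energy.
Σ(broken) = 3×449 + 1×961 = 2308
Σ(formed) = 6×D = 6D
ΔH = Σ(broken) − Σ(formed) = (2308) − (6D) = +2308 − 6D
Setting this equal to −104 kJ gives 6D = 2412, so D = 402 kJ/mol.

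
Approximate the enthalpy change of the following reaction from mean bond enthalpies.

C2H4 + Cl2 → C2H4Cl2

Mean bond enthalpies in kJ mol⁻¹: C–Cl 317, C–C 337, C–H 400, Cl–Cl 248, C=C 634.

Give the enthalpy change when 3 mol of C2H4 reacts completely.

ΔH = −267 kJ

Bonds broken (reactants):
  C–H: 4 × 400 = 1600
  C=C: 1 × 634 = 634
  Cl–Cl: 1 × 248 = 248
  Σ(broken) = 2482 kJ
Bonds formed (products):
  C–C: 1 × 337 = 337
  C–Cl: 2 × 317 = 634
  C–H: 4 × 400 = 1600
  Σ(formed) = 2571 kJ
ΔH = Σ(broken) − Σ(formed) = 2482 − 2571 = −89 kJ
For 3× the reaction as written: 3 × (−89) = −267 kJ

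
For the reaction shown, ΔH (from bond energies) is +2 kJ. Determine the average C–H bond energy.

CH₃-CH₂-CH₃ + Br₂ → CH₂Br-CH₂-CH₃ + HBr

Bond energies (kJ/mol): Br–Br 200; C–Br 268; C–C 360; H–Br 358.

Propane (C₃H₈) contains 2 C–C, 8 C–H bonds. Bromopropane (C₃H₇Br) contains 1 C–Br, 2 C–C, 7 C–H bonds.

D(C–H) ≈ 428 kJ/mol

Let D be the C–H bond energy.
Σ(broken) = 1×200 + 2×360 + 8×D = 920 + 8D
Σ(formed) = 1×268 + 2×360 + 7×D + 1×358 = 1346 + 7D
ΔH = Σ(broken) − Σ(formed) = (920 + 8D) − (1346 + 7D) = −426 + D
Setting this equal to +2 kJ gives D = 428 kJ/mol.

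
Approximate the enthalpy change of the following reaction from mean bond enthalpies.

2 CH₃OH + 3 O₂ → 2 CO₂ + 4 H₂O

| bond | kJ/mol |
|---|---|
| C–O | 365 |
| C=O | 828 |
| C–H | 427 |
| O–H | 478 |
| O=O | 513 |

Bonds broken (reactants):
  C–H: 6 × 427 = 2562
  C–O: 2 × 365 = 730
  O–H: 2 × 478 = 956
  O=O: 3 × 513 = 1539
  Σ(broken) = 5787 kJ
Bonds formed (products):
  C=O: 4 × 828 = 3312
  O–H: 8 × 478 = 3824
  Σ(formed) = 7136 kJ
ΔH = Σ(broken) − Σ(formed) = 5787 − 7136 = −1349 kJ

ΔH ≈ −1349 kJ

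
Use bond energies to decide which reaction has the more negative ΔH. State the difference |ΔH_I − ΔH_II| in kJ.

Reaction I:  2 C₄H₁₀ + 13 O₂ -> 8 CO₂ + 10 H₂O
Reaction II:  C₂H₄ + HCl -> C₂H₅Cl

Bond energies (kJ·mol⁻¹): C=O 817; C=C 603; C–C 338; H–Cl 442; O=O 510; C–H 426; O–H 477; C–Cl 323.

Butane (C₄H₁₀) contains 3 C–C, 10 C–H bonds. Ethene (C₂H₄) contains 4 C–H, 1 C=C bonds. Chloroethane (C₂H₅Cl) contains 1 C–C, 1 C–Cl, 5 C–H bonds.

Reaction I, by 5392 kJ

Reaction I:
  Bonds broken (reactants):
    C–C: 6 × 338 = 2028
    C–H: 20 × 426 = 8520
    O=O: 13 × 510 = 6630
    Σ(broken) = 17178 kJ
  Bonds formed (products):
    C=O: 16 × 817 = 13072
    O–H: 20 × 477 = 9540
    Σ(formed) = 22612 kJ
  ΔH_I = 17178 − 22612 = −5434 kJ
Reaction II:
  Bonds broken (reactants):
    C–H: 4 × 426 = 1704
    C=C: 1 × 603 = 603
    H–Cl: 1 × 442 = 442
    Σ(broken) = 2749 kJ
  Bonds formed (products):
    C–C: 1 × 338 = 338
    C–Cl: 1 × 323 = 323
    C–H: 5 × 426 = 2130
    Σ(formed) = 2791 kJ
  ΔH_II = 2749 − 2791 = −42 kJ
ΔH_I − ΔH_II = −5392 kJ, so reaction I has the more negative ΔH; |ΔH_I − ΔH_II| = 5392 kJ.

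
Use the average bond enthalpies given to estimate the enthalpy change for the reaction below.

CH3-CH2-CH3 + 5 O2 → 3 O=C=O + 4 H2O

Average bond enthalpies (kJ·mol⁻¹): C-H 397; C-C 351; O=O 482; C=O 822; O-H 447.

ΔH ≈ −2220 kJ

Bonds broken (reactants):
  C-C: 2 × 351 = 702
  C-H: 8 × 397 = 3176
  O=O: 5 × 482 = 2410
  Σ(broken) = 6288 kJ
Bonds formed (products):
  C=O: 6 × 822 = 4932
  O-H: 8 × 447 = 3576
  Σ(formed) = 8508 kJ
ΔH = Σ(broken) − Σ(formed) = 6288 − 8508 = −2220 kJ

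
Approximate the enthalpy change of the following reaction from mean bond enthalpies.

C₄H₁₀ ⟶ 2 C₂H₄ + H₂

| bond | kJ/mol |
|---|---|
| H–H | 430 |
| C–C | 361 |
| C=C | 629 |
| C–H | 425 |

Bonds broken (reactants):
  C–C: 3 × 361 = 1083
  C–H: 10 × 425 = 4250
  Σ(broken) = 5333 kJ
Bonds formed (products):
  C–H: 8 × 425 = 3400
  C=C: 2 × 629 = 1258
  H–H: 1 × 430 = 430
  Σ(formed) = 5088 kJ
ΔH = Σ(broken) − Σ(formed) = 5333 − 5088 = +245 kJ

ΔH ≈ +245 kJ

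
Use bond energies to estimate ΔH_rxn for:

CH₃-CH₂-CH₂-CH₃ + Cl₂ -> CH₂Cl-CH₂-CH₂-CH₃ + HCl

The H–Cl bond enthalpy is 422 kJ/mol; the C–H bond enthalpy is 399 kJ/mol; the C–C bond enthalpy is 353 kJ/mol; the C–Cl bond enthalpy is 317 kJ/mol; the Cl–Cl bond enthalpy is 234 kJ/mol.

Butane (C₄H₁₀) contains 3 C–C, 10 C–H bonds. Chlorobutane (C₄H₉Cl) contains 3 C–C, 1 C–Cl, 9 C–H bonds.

ΔH ≈ −106 kJ

Bonds broken (reactants):
  C–C: 3 × 353 = 1059
  C–H: 10 × 399 = 3990
  Cl–Cl: 1 × 234 = 234
  Σ(broken) = 5283 kJ
Bonds formed (products):
  C–C: 3 × 353 = 1059
  C–Cl: 1 × 317 = 317
  C–H: 9 × 399 = 3591
  H–Cl: 1 × 422 = 422
  Σ(formed) = 5389 kJ
ΔH = Σ(broken) − Σ(formed) = 5283 − 5389 = −106 kJ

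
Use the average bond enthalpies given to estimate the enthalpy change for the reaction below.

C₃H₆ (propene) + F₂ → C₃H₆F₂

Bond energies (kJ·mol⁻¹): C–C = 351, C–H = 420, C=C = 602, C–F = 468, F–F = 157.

ΔH ≈ −528 kJ

Bonds broken (reactants):
  C–C: 1 × 351 = 351
  C–H: 6 × 420 = 2520
  C=C: 1 × 602 = 602
  F–F: 1 × 157 = 157
  Σ(broken) = 3630 kJ
Bonds formed (products):
  C–C: 2 × 351 = 702
  C–F: 2 × 468 = 936
  C–H: 6 × 420 = 2520
  Σ(formed) = 4158 kJ
ΔH = Σ(broken) − Σ(formed) = 3630 − 4158 = −528 kJ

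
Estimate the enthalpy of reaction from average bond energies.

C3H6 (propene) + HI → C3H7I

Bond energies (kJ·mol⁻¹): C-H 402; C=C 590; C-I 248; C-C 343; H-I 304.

Bonds broken (reactants):
  C-C: 1 × 343 = 343
  C-H: 6 × 402 = 2412
  C=C: 1 × 590 = 590
  H-I: 1 × 304 = 304
  Σ(broken) = 3649 kJ
Bonds formed (products):
  C-C: 2 × 343 = 686
  C-H: 7 × 402 = 2814
  C-I: 1 × 248 = 248
  Σ(formed) = 3748 kJ
ΔH = Σ(broken) − Σ(formed) = 3649 − 3748 = −99 kJ

ΔH ≈ −99 kJ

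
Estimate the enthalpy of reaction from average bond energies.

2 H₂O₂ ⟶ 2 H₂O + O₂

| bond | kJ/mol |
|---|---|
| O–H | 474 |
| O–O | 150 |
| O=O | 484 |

ΔH ≈ −184 kJ

Bonds broken (reactants):
  O–H: 4 × 474 = 1896
  O–O: 2 × 150 = 300
  Σ(broken) = 2196 kJ
Bonds formed (products):
  O–H: 4 × 474 = 1896
  O=O: 1 × 484 = 484
  Σ(formed) = 2380 kJ
ΔH = Σ(broken) − Σ(formed) = 2196 − 2380 = −184 kJ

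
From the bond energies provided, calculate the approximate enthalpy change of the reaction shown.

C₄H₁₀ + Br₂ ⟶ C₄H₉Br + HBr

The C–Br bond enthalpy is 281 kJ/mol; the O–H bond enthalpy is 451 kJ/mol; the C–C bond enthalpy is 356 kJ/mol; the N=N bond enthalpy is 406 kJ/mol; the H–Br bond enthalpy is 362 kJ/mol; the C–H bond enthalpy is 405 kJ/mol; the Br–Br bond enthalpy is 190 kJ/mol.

ΔH ≈ −48 kJ

Bonds broken (reactants):
  Br–Br: 1 × 190 = 190
  C–C: 3 × 356 = 1068
  C–H: 10 × 405 = 4050
  Σ(broken) = 5308 kJ
Bonds formed (products):
  C–Br: 1 × 281 = 281
  C–C: 3 × 356 = 1068
  C–H: 9 × 405 = 3645
  H–Br: 1 × 362 = 362
  Σ(formed) = 5356 kJ
ΔH = Σ(broken) − Σ(formed) = 5308 − 5356 = −48 kJ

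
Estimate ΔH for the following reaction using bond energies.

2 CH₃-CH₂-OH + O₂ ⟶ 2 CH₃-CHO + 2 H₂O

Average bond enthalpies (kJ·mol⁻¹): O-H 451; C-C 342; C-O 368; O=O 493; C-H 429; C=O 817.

Bonds broken (reactants):
  C-C: 2 × 342 = 684
  C-H: 10 × 429 = 4290
  C-O: 2 × 368 = 736
  O-H: 2 × 451 = 902
  O=O: 1 × 493 = 493
  Σ(broken) = 7105 kJ
Bonds formed (products):
  C-C: 2 × 342 = 684
  C-H: 8 × 429 = 3432
  C=O: 2 × 817 = 1634
  O-H: 4 × 451 = 1804
  Σ(formed) = 7554 kJ
ΔH = Σ(broken) − Σ(formed) = 7105 − 7554 = −449 kJ

ΔH ≈ −449 kJ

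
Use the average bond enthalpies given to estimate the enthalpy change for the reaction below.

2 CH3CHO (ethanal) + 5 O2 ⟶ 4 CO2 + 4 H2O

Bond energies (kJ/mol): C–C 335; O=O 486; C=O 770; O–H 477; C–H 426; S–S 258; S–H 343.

Bonds broken (reactants):
  C–C: 2 × 335 = 670
  C–H: 8 × 426 = 3408
  C=O: 2 × 770 = 1540
  O=O: 5 × 486 = 2430
  Σ(broken) = 8048 kJ
Bonds formed (products):
  C=O: 8 × 770 = 6160
  O–H: 8 × 477 = 3816
  Σ(formed) = 9976 kJ
ΔH = Σ(broken) − Σ(formed) = 8048 − 9976 = −1928 kJ

ΔH ≈ −1928 kJ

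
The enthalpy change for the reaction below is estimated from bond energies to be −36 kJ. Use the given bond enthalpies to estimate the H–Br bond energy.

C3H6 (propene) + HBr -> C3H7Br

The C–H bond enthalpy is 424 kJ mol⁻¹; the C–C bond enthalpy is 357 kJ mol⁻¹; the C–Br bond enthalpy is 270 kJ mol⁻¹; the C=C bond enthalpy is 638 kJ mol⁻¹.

D(H–Br) ≈ 377 kJ/mol

Let D be the H–Br bond energy.
Σ(broken) = 1×357 + 6×424 + 1×638 + 1×D = 3539 + D
Σ(formed) = 1×270 + 2×357 + 7×424 = 3952
ΔH = Σ(broken) − Σ(formed) = (3539 + D) − (3952) = −413 + D
Setting this equal to −36 kJ gives D = 377 kJ/mol.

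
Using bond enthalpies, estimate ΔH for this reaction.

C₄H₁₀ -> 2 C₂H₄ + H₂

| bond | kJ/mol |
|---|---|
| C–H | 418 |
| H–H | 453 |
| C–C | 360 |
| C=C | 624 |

ΔH ≈ +215 kJ

Bonds broken (reactants):
  C–C: 3 × 360 = 1080
  C–H: 10 × 418 = 4180
  Σ(broken) = 5260 kJ
Bonds formed (products):
  C–H: 8 × 418 = 3344
  C=C: 2 × 624 = 1248
  H–H: 1 × 453 = 453
  Σ(formed) = 5045 kJ
ΔH = Σ(broken) − Σ(formed) = 5260 − 5045 = +215 kJ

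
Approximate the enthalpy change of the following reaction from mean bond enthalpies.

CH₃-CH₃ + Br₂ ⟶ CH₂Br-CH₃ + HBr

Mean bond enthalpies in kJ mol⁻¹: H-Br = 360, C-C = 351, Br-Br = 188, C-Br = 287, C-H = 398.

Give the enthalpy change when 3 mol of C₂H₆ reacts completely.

Bonds broken (reactants):
  Br-Br: 1 × 188 = 188
  C-C: 1 × 351 = 351
  C-H: 6 × 398 = 2388
  Σ(broken) = 2927 kJ
Bonds formed (products):
  C-Br: 1 × 287 = 287
  C-C: 1 × 351 = 351
  C-H: 5 × 398 = 1990
  H-Br: 1 × 360 = 360
  Σ(formed) = 2988 kJ
ΔH = Σ(broken) − Σ(formed) = 2927 − 2988 = −61 kJ
For 3× the reaction as written: 3 × (−61) = −183 kJ

ΔH = −183 kJ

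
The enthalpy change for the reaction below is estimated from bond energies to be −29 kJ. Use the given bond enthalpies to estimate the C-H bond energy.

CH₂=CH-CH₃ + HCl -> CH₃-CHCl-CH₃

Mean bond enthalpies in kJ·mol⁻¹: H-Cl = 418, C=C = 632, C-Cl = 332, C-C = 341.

Let D be the C-H bond energy.
Σ(broken) = 1×341 + 6×D + 1×632 + 1×418 = 1391 + 6D
Σ(formed) = 2×341 + 1×332 + 7×D = 1014 + 7D
ΔH = Σ(broken) − Σ(formed) = (1391 + 6D) − (1014 + 7D) = +377 − D
Setting this equal to −29 kJ gives D = 406 kJ/mol.

D(C-H) ≈ 406 kJ/mol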